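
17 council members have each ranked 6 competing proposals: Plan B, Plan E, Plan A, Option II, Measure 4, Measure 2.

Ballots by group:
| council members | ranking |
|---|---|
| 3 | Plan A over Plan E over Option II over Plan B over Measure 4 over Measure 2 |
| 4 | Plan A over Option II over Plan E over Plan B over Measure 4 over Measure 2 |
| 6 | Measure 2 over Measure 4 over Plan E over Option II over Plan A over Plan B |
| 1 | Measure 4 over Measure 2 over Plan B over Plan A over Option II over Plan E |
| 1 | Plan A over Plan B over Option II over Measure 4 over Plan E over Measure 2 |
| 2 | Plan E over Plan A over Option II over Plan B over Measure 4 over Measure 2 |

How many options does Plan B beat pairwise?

2

Plan B against each rival (17 council members):
Plan B vs Plan E: Plan E, 15–2.
Plan B vs Plan A: Plan B preferred on 1 ballot; Plan A wins 16–1.
Plan B vs Option II: Option II, 15–2.
Plan B–Measure 4: Plan B 10–7.
Plan B–Measure 2: Plan B 10–7.
Plan B beats Measure 4, Measure 2; loses to Plan E, Plan A, Option II — 2 pairwise wins.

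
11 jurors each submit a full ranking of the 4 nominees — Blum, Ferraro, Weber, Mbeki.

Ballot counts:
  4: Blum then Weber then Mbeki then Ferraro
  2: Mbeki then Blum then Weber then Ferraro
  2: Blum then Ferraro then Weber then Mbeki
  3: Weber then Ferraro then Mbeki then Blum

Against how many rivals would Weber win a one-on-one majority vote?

Weber against each rival (11 jurors):
Weber vs Blum: Weber preferred on 3 ballots; Blum wins 8–3.
Weber vs Ferraro: Weber wins 9–2.
Weber vs Mbeki: Weber, 9–2.
Weber beats Ferraro, Mbeki; loses to Blum — 2 pairwise wins.

2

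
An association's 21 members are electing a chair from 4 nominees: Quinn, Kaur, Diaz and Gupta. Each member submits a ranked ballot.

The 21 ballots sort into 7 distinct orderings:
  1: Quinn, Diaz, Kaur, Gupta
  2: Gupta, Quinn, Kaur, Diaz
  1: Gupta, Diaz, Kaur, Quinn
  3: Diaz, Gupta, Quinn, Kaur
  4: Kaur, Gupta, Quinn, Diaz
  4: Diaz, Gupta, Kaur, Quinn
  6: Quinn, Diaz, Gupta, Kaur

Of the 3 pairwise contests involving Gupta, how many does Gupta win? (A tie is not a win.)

Gupta against each rival (21 voters):
Gupta–Quinn: Gupta 14–7.
Gupta vs Kaur: 16 to 5, Gupta.
Gupta vs Diaz: Diaz, 14–7.
Gupta beats Quinn, Kaur; loses to Diaz — 2 pairwise wins.

2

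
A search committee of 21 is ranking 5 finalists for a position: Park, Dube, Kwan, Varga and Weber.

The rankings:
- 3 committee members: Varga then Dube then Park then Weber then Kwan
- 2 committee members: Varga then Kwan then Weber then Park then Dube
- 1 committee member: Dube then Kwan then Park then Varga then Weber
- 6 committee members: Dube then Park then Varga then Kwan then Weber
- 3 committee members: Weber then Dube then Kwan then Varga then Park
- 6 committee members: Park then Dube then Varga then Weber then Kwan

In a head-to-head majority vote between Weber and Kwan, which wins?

Ballots ranking Weber above Kwan: 3 + 3 + 6 = 12.
Ballots ranking Kwan above Weber: 21 − 12 = 9.
Weber wins the head-to-head 12–9.

Weber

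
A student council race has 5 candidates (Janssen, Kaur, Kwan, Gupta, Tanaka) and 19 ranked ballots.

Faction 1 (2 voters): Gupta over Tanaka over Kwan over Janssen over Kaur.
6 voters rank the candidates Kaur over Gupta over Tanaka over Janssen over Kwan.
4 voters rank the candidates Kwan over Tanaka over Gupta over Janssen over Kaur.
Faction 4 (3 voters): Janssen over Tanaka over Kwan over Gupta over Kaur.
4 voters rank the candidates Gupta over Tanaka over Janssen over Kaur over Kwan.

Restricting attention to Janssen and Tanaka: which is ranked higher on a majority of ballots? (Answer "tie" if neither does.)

Tanaka

Ballots ranking Janssen above Tanaka: 3.
Ballots ranking Tanaka above Janssen: 19 − 3 = 16.
Tanaka wins the head-to-head 16–3.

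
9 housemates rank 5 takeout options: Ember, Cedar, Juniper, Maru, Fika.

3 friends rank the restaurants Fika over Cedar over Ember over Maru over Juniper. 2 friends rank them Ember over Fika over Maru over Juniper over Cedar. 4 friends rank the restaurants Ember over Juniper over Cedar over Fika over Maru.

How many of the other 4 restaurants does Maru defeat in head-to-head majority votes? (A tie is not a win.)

Maru against each rival (9 friends):
Maru vs Ember: 0 for Maru, 9 for Ember — Ember by 9–0.
Maru vs Cedar: 2 to 7, Cedar.
Maru vs Juniper: Maru, 5–4.
Maru vs Fika: Fika wins 9–0.
Maru beats Juniper; loses to Ember, Cedar, Fika — 1 pairwise win.

1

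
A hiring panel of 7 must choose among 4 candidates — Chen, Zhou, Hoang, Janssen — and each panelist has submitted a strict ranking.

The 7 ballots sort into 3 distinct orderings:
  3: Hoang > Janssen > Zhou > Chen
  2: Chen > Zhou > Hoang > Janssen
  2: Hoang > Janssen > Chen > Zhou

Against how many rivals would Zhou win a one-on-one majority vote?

Zhou against each rival (7 committee members):
Zhou vs Chen: Zhou is ranked higher on 3 ballots, Chen on 4. Chen wins 4–3.
Zhou vs Hoang: Hoang wins 5–2.
Zhou vs Janssen: Zhou is ranked higher on 2 ballots, Janssen on 5. Janssen wins 5–2.
Zhou beats no one; loses to Chen, Hoang, Janssen — 0 pairwise wins.

0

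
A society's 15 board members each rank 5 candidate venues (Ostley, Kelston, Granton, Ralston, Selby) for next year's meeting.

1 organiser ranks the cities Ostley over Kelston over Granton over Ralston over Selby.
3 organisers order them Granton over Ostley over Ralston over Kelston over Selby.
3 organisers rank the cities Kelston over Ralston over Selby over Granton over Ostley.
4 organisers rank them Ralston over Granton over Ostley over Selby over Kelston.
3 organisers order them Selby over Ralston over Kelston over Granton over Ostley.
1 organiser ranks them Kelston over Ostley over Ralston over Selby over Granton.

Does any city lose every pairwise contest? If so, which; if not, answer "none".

Head-to-head results (15 organisers):
Ostley–Kelston: Ostley 8–7.
Ostley vs Granton: 1+1 = 2 for Ostley, 13 for Granton — Granton by 13–2.
Ostley vs Ralston: Ostley is ranked higher on 1+3+1 = 5 ballots, Ralston on 10. Ralston wins 10–5.
Ostley vs Selby: Ostley, 9–6.
Kelston vs Granton: 8 to 7, Kelston.
Kelston–Ralston: Ralston 10–5.
Kelston vs Selby: Kelston preferred on 1+3+3+1 = 8 ballots; Kelston wins 8–7.
Granton vs Ralston: Granton preferred on 1+3 = 4 ballots; Ralston wins 11–4.
Granton vs Selby: Granton preferred on 1+3+4 = 8 ballots; Granton wins 8–7.
Ralston vs Selby: 12 to 3, Ralston.
Selby loses to every other city — it is the Condorcet loser.

Selby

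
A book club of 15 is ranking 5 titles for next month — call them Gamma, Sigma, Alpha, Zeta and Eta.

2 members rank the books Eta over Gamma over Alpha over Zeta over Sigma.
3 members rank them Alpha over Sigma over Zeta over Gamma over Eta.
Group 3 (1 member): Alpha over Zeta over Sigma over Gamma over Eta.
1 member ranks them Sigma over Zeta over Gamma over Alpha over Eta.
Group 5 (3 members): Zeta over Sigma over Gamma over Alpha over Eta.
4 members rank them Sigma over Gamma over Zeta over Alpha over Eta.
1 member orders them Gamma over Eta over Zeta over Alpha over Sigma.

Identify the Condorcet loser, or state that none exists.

Pairwise majorities:
Gamma vs Sigma: Gamma preferred on 2+1 = 3 ballots; Sigma wins 12–3.
Gamma vs Alpha: Gamma wins 11–4.
Gamma–Zeta: Zeta 8–7.
Gamma vs Eta: Gamma preferred on 3+1+1+3+4+1 = 13 ballots; Gamma wins 13–2.
Sigma vs Alpha: 1+3+4 = 8 for Sigma, 7 for Alpha — Sigma by 8–7.
Sigma vs Zeta: 8 to 7, Sigma.
Sigma vs Eta: 12 to 3, Sigma.
Alpha vs Zeta: Zeta wins 9–6.
Alpha vs Eta: 12 to 3, Alpha.
Zeta vs Eta: Zeta is ranked higher on 3+1+1+3+4 = 12 ballots, Eta on 3. Zeta wins 12–3.
Eta loses to every other book — it is the Condorcet loser.

Eta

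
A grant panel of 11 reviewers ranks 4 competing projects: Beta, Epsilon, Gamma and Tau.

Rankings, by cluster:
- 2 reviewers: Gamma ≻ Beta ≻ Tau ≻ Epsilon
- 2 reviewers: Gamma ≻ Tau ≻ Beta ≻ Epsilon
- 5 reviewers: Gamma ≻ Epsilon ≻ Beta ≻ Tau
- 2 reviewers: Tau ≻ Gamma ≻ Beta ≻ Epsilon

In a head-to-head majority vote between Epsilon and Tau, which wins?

Ballots ranking Epsilon above Tau: 5.
Ballots ranking Tau above Epsilon: 11 − 5 = 6.
Tau wins the head-to-head 6–5.

Tau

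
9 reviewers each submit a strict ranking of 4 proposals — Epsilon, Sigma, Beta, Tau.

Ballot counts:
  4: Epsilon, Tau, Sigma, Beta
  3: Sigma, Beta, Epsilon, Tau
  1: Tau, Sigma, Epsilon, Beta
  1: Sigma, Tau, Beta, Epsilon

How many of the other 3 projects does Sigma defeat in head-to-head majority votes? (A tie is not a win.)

Sigma against each rival (9 reviewers):
Sigma vs Epsilon: 3+1+1 = 5 for Sigma, 4 for Epsilon — Sigma by 5–4.
Sigma vs Beta: Sigma, 9–0.
Sigma vs Tau: Tau, 5–4.
Sigma beats Epsilon, Beta; loses to Tau — 2 pairwise wins.

2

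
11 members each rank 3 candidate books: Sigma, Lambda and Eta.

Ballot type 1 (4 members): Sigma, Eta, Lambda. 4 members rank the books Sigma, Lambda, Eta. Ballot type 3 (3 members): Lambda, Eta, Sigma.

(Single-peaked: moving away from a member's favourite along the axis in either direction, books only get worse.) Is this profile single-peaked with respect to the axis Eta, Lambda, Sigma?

Axis positions: Eta=1, Lambda=2, Sigma=3.
Ballot type 1: ranking walks positions 3-1-2; Eta is ranked above Lambda even though Lambda lies between Eta and the peak Sigma on the axis — preferences dip and rise again. Not single-peaked.
Ballot type 2 (peak Sigma at position 3): ranking walks positions 3-2-1, expanding outward from the peak — single-peaked.
Ballot type 3 (peak Lambda at position 2): ranking walks positions 2-1-3, expanding outward from the peak — single-peaked.
Ballot type 1 violates single-peakedness, so the profile is not single-peaked on this axis.

no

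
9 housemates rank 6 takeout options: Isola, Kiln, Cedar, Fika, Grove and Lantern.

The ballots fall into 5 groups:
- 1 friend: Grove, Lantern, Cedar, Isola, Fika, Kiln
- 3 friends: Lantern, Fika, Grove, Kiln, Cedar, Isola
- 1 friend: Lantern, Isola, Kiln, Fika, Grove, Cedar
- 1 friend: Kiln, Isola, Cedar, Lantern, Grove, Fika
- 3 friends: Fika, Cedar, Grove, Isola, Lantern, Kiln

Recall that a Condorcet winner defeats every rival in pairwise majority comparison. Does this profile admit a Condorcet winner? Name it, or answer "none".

Lantern

Head-to-head results (9 friends):
Isola vs Kiln: Isola preferred on 1+1+3 = 5 ballots; Isola wins 5–4.
Isola vs Cedar: Isola preferred on 1+1 = 2 ballots; Cedar wins 7–2.
Isola vs Fika: 1+1+1 = 3 for Isola, 6 for Fika — Fika by 6–3.
Isola vs Grove: 1+1 = 2 for Isola, 7 for Grove — Grove by 7–2.
Isola vs Lantern: Isola is ranked higher on 1+3 = 4 ballots, Lantern on 5. Lantern wins 5–4.
Kiln vs Cedar: Kiln preferred on 3+1+1 = 5 ballots; Kiln wins 5–4.
Kiln vs Fika: 2 to 7, Fika.
Kiln vs Grove: Kiln preferred on 1+1 = 2 ballots; Grove wins 7–2.
Kiln vs Lantern: Kiln preferred on 1 ballot; Lantern wins 8–1.
Cedar vs Fika: Cedar preferred on 1+1 = 2 ballots; Fika wins 7–2.
Cedar vs Grove: Cedar preferred on 1+3 = 4 ballots; Grove wins 5–4.
Cedar vs Lantern: 4 to 5, Lantern.
Fika vs Grove: Fika preferred on 3+1+3 = 7 ballots; Fika wins 7–2.
Fika vs Lantern: 3 for Fika, 6 for Lantern — Lantern by 6–3.
Grove vs Lantern: Grove preferred on 1+3 = 4 ballots; Lantern wins 5–4.
Only Lantern has no losses; Lantern is the Condorcet winner.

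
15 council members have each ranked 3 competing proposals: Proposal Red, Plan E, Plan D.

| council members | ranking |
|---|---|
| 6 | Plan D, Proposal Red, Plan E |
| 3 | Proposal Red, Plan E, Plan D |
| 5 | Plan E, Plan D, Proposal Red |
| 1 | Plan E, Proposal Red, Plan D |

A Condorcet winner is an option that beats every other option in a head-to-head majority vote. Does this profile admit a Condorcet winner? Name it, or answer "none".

Check each pair by majority over 15 ballots:
Proposal Red–Plan E: Proposal Red 9–6.
Proposal Red vs Plan D: Plan D wins 11–4.
Plan E vs Plan D: Plan E wins 9–6.
Each option drops at least one matchup (Proposal Red loses to Plan D; Plan E loses to Proposal Red; Plan D loses to Plan E); the cycle Proposal Red beats Plan E beats Plan D beats Proposal Red rules out a Condorcet winner.

none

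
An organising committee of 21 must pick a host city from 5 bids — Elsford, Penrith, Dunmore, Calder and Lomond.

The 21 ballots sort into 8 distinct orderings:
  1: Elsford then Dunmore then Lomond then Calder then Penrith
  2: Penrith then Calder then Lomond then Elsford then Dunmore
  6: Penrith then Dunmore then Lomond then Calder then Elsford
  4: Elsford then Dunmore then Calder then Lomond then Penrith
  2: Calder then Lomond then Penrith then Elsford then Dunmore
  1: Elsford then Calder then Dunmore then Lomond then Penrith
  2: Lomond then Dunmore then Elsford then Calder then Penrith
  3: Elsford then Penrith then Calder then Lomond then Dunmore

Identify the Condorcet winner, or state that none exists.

none

Pairwise majorities:
Elsford vs Penrith: Elsford wins 11–10.
Elsford vs Dunmore: Elsford preferred on 1+2+4+2+1+3 = 13 ballots; Elsford wins 13–8.
Elsford vs Calder: Elsford preferred on 1+4+1+2+3 = 11 ballots; Elsford wins 11–10.
Elsford vs Lomond: Elsford preferred on 1+4+1+3 = 9 ballots; Lomond wins 12–9.
Penrith–Dunmore: Penrith 13–8.
Penrith–Calder: Penrith 11–10.
Penrith vs Lomond: Penrith wins 11–10.
Dunmore vs Calder: 1+6+4+2 = 13 for Dunmore, 8 for Calder — Dunmore by 13–8.
Dunmore vs Lomond: Dunmore preferred on 1+6+4+1 = 12 ballots; Dunmore wins 12–9.
Calder vs Lomond: 2+4+2+1+3 = 12 for Calder, 9 for Lomond — Calder by 12–9.
Each city drops at least one matchup (Elsford loses to Lomond; Penrith loses to Elsford; Dunmore loses to Elsford; Calder loses to Elsford; Lomond loses to Penrith); the cycle Elsford > Penrith > Lomond > Elsford rules out a Condorcet winner.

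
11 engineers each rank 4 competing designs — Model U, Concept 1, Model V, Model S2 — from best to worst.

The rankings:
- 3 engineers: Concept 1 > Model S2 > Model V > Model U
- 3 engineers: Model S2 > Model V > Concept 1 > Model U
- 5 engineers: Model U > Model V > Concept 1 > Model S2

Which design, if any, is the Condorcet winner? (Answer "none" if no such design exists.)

none

Check each pair by majority over 11 ballots:
Model U vs Concept 1: Concept 1 wins 6–5.
Model U vs Model V: Model V wins 6–5.
Model U vs Model S2: Model S2, 6–5.
Concept 1–Model V: Model V 8–3.
Concept 1 vs Model S2: Concept 1, 8–3.
Model V vs Model S2: Model S2, 6–5.
No design is unbeaten: Model U loses to Concept 1; Concept 1 loses to Model V; Model V loses to Model S2; Model S2 loses to Concept 1. In particular Concept 1 > Model S2 > Model V > Concept 1 is a majority cycle — no Condorcet winner exists.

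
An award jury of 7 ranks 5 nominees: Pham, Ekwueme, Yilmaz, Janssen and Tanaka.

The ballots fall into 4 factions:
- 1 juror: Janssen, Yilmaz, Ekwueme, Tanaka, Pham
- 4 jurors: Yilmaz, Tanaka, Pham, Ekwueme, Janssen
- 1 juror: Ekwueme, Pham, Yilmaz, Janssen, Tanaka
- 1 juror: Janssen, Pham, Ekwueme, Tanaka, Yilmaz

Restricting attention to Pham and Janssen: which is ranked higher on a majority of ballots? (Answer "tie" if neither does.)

Ballots ranking Pham above Janssen: 4 + 1 = 5.
Ballots ranking Janssen above Pham: 7 − 5 = 2.
Pham wins the head-to-head 5–2.

Pham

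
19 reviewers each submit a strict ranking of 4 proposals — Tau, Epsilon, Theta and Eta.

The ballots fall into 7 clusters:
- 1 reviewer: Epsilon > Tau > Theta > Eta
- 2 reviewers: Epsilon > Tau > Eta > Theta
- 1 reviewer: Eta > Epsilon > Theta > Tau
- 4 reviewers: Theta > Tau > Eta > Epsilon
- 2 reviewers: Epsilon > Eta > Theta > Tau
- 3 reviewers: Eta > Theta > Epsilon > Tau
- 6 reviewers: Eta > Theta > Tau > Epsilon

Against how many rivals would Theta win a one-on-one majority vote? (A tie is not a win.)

Theta against each rival (19 reviewers):
Theta vs Tau: Theta wins 16–3.
Theta vs Epsilon: Theta preferred on 4+3+6 = 13 ballots; Theta wins 13–6.
Theta vs Eta: 1+4 = 5 for Theta, 14 for Eta — Eta by 14–5.
Theta beats Tau, Epsilon; loses to Eta — 2 pairwise wins.

2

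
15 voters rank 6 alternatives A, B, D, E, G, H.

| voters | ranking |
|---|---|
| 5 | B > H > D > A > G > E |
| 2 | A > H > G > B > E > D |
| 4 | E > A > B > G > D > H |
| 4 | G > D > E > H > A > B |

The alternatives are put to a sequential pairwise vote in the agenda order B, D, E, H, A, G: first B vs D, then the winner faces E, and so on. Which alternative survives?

G

Round 1: B vs D — 11–4, B advances.
Round 2: B vs E — 7–8, E advances.
Round 3: E vs H — 8–7, E advances.
Round 4: E vs A — 8–7, E advances.
Round 5: E vs G — 4–11, G advances.
G survives the agenda.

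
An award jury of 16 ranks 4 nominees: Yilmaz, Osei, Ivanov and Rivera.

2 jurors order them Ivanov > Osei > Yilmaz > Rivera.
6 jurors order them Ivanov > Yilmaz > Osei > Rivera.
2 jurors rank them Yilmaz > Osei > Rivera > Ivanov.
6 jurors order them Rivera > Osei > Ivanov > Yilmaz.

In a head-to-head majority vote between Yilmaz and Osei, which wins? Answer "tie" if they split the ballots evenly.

Ballots ranking Yilmaz above Osei: 6 + 2 = 8.
Ballots ranking Osei above Yilmaz: 16 − 8 = 8.
8–8: the pair ties.

tie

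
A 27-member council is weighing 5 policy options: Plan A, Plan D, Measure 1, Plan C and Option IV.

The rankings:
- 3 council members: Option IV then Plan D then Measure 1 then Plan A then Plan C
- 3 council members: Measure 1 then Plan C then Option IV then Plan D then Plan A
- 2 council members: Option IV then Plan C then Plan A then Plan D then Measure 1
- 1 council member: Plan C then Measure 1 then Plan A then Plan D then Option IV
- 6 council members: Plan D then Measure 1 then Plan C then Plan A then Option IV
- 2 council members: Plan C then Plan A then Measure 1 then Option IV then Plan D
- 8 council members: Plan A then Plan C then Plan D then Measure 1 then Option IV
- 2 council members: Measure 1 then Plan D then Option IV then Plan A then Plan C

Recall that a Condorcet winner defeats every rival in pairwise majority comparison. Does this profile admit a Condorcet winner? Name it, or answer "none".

none

Check each pair by majority over 27 ballots:
Plan A vs Plan D: Plan D wins 14–13.
Plan A–Measure 1: Measure 1 15–12.
Plan A vs Plan C: Plan C, 14–13.
Plan A vs Option IV: Plan A, 17–10.
Plan D vs Measure 1: Plan D, 19–8.
Plan D–Plan C: Plan C 16–11.
Plan D–Option IV: Plan D 17–10.
Measure 1–Plan C: Measure 1 14–13.
Measure 1–Option IV: Measure 1 22–5.
Plan C vs Option IV: Plan C, 20–7.
No option is unbeaten: Plan A loses to Plan D; Plan D loses to Plan C; Measure 1 loses to Plan D; Plan C loses to Measure 1; Option IV loses to Plan A. In particular Plan D beats Measure 1 beats Plan C beats Plan D is a majority cycle — no Condorcet winner exists.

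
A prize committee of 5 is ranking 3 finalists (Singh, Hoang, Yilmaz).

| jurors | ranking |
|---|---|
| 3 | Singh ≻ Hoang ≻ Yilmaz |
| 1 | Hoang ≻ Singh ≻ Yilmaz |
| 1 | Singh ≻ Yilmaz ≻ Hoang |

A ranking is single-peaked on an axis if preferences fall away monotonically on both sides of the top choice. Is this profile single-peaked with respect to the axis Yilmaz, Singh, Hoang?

Axis positions: Yilmaz=1, Singh=2, Hoang=3.
Type 1 (peak Singh at position 2): ranking walks positions 2-3-1, expanding outward from the peak — single-peaked.
Type 2 (peak Hoang at position 3): ranking walks positions 3-2-1, expanding outward from the peak — single-peaked.
Type 3 (peak Singh at position 2): ranking walks positions 2-1-3, expanding outward from the peak — single-peaked.
Every ranking is single-peaked on this axis.

yes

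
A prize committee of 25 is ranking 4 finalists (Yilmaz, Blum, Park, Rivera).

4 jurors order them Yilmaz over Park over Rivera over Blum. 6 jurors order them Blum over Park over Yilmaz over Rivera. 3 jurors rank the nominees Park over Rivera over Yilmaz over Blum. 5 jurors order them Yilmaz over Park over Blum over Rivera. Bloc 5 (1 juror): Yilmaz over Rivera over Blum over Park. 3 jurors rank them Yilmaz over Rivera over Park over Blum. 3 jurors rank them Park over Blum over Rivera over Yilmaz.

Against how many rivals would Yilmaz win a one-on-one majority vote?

3

Yilmaz against each rival (25 jurors):
Yilmaz vs Blum: Yilmaz wins 16–9.
Yilmaz vs Park: Yilmaz wins 13–12.
Yilmaz vs Rivera: 4+6+5+1+3 = 19 for Yilmaz, 6 for Rivera — Yilmaz by 19–6.
Yilmaz beats Blum, Park, Rivera — 3 pairwise wins.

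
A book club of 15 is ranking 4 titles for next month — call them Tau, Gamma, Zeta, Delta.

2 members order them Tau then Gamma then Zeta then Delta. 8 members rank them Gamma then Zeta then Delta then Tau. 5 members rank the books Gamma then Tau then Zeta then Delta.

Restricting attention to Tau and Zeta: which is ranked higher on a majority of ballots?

Ballots ranking Tau above Zeta: 2 + 5 = 7.
Ballots ranking Zeta above Tau: 15 − 7 = 8.
Zeta wins the head-to-head 8–7.

Zeta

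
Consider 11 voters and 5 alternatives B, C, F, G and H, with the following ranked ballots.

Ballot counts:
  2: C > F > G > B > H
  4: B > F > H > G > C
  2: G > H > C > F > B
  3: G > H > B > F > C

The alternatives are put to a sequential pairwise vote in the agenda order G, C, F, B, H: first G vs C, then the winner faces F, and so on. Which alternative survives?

B

Round 1: G vs C — 9–2, G advances.
Round 2: G vs F — 5–6, F advances.
Round 3: F vs B — 4–7, B advances.
Round 4: B vs H — 6–5, B advances.
The agenda winner is B.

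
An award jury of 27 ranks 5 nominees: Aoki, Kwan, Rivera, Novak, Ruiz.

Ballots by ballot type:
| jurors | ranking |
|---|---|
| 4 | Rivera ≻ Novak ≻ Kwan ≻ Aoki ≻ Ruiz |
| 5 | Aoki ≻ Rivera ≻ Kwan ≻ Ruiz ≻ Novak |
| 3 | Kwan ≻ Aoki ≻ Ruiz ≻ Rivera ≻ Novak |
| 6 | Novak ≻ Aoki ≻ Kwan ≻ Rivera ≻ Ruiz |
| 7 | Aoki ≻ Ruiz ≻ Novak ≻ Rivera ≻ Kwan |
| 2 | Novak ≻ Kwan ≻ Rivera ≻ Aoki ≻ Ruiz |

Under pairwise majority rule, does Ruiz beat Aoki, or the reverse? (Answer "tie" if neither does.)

Aoki

No ballot ranks Ruiz above Aoki: 0.
Ballots ranking Aoki above Ruiz: 27 − 0 = 27.
Aoki wins the head-to-head 27–0.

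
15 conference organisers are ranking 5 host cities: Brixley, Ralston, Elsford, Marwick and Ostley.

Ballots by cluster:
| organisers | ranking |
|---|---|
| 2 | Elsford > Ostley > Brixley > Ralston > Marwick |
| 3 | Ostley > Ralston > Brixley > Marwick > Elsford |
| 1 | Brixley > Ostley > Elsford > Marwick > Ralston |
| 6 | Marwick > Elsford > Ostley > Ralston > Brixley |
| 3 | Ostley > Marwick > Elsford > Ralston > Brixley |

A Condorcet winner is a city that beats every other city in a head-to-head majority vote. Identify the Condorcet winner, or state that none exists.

none

Check each pair by majority over 15 ballots:
Brixley vs Ralston: 3 to 12, Ralston.
Brixley vs Elsford: 4 to 11, Elsford.
Brixley vs Marwick: 2+3+1 = 6 for Brixley, 9 for Marwick — Marwick by 9–6.
Brixley vs Ostley: Brixley preferred on 1 ballot; Ostley wins 14–1.
Ralston vs Elsford: Ralston is ranked higher on 3 ballots, Elsford on 12. Elsford wins 12–3.
Ralston vs Marwick: 5 to 10, Marwick.
Ralston vs Ostley: Ralston preferred on 0 ballots; Ostley wins 15–0.
Elsford vs Marwick: Elsford is ranked higher on 2+1 = 3 ballots, Marwick on 12. Marwick wins 12–3.
Elsford vs Ostley: 8 to 7, Elsford.
Marwick vs Ostley: 6 to 9, Ostley.
Each city drops at least one matchup (Brixley loses to Ralston; Ralston loses to Elsford; Elsford loses to Marwick; Marwick loses to Ostley; Ostley loses to Elsford); the cycle Elsford beats Ostley beats Marwick beats Elsford rules out a Condorcet winner.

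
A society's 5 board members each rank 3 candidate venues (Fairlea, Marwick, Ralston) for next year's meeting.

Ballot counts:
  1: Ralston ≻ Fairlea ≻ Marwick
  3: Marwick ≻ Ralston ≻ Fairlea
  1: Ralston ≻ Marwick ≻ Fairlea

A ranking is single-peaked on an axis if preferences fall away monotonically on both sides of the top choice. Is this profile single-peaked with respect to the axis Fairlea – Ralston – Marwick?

yes

Axis positions: Fairlea=1, Ralston=2, Marwick=3.
Faction 1 (peak Ralston at position 2): ranking walks positions 2-1-3, expanding outward from the peak — single-peaked.
Faction 2 (peak Marwick at position 3): ranking walks positions 3-2-1, expanding outward from the peak — single-peaked.
Faction 3 (peak Ralston at position 2): ranking walks positions 2-3-1, expanding outward from the peak — single-peaked.
Every ranking is single-peaked on this axis.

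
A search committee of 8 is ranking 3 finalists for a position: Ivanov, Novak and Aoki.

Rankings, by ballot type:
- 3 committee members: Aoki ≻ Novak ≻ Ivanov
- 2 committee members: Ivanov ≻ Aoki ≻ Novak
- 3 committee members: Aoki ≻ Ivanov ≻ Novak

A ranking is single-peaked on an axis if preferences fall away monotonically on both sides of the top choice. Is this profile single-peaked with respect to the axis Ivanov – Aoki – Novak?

Axis positions: Ivanov=1, Aoki=2, Novak=3.
Ballot type 1 (peak Aoki at position 2): ranking walks positions 2-3-1, expanding outward from the peak — single-peaked.
Ballot type 2 (peak Ivanov at position 1): ranking walks positions 1-2-3, expanding outward from the peak — single-peaked.
Ballot type 3 (peak Aoki at position 2): ranking walks positions 2-1-3, expanding outward from the peak — single-peaked.
Every ranking is single-peaked on this axis.

yes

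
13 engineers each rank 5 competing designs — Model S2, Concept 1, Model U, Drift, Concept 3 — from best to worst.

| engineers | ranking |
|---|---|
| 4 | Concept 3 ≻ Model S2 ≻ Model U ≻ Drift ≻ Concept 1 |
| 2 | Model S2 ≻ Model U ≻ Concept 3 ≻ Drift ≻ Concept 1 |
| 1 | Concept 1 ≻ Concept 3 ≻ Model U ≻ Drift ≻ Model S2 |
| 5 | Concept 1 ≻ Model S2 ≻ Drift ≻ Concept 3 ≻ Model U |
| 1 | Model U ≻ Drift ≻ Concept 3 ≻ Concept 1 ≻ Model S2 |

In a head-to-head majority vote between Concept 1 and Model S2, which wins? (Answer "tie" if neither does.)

Ballots ranking Concept 1 above Model S2: 1 + 5 + 1 = 7.
Ballots ranking Model S2 above Concept 1: 13 − 7 = 6.
Concept 1 wins the head-to-head 7–6.

Concept 1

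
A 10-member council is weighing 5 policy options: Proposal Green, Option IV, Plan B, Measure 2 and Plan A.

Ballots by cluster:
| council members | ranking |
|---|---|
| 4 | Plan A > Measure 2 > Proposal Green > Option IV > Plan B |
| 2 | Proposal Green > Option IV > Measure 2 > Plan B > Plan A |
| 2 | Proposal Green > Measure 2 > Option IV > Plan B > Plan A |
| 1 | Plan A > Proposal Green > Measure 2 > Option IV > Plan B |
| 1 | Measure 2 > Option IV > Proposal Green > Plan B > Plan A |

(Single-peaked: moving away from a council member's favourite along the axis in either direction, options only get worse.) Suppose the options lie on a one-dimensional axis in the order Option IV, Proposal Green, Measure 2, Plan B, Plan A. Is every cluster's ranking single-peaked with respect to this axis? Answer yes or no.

no

Axis positions: Option IV=1, Proposal Green=2, Measure 2=3, Plan B=4, Plan A=5.
Cluster 1: ranking walks positions 5-3-2-1-4; Measure 2 is ranked above Plan B even though Plan B lies between Measure 2 and the peak Plan A on the axis — preferences dip and rise again. Not single-peaked.
Cluster 2 (peak Proposal Green at position 2): ranking walks positions 2-1-3-4-5, expanding outward from the peak — single-peaked.
Cluster 3 (peak Proposal Green at position 2): ranking walks positions 2-3-1-4-5, expanding outward from the peak — single-peaked.
Cluster 4: ranking walks positions 5-2-3-1-4; Proposal Green is ranked above Plan B even though Plan B lies between Proposal Green and the peak Plan A on the axis — preferences dip and rise again. Not single-peaked.
Cluster 5: ranking walks positions 3-1-2-4-5; Option IV is ranked above Proposal Green even though Proposal Green lies between Option IV and the peak Measure 2 on the axis — preferences dip and rise again. Not single-peaked.
Cluster 1 violates single-peakedness, so the profile is not single-peaked on this axis.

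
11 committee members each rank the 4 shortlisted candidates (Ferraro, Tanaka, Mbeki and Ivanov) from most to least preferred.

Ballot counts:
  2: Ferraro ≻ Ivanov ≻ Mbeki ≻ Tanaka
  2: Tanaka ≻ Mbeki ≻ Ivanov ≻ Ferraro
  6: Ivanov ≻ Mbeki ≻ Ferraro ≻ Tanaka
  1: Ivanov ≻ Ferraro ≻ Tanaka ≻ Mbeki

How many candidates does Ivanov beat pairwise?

Ivanov against each rival (11 committee members):
Ivanov vs Ferraro: Ivanov preferred on 2+6+1 = 9 ballots; Ivanov wins 9–2.
Ivanov vs Tanaka: Ivanov, 9–2.
Ivanov vs Mbeki: Ivanov wins 9–2.
Ivanov beats Ferraro, Tanaka, Mbeki — 3 pairwise wins.

3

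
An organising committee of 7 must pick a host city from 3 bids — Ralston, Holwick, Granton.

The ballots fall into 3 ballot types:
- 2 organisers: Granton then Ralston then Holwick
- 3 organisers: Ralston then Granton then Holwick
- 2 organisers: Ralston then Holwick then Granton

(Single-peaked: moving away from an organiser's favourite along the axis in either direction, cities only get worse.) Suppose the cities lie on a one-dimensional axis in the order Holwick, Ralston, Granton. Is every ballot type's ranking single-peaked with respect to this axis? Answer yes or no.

yes

Axis positions: Holwick=1, Ralston=2, Granton=3.
Ballot type 1 (peak Granton at position 3): ranking walks positions 3-2-1, expanding outward from the peak — single-peaked.
Ballot type 2 (peak Ralston at position 2): ranking walks positions 2-3-1, expanding outward from the peak — single-peaked.
Ballot type 3 (peak Ralston at position 2): ranking walks positions 2-1-3, expanding outward from the peak — single-peaked.
Every ranking is single-peaked on this axis.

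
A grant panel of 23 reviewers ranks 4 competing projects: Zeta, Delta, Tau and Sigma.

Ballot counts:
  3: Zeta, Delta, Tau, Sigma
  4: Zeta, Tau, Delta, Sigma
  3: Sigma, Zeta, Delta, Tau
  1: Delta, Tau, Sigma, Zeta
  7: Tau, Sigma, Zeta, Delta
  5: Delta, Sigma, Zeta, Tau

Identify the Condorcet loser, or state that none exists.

Pairwise majorities:
Zeta vs Delta: Zeta wins 17–6.
Zeta vs Tau: Zeta is ranked higher on 3+4+3+5 = 15 ballots, Tau on 8. Zeta wins 15–8.
Zeta vs Sigma: Zeta is ranked higher on 3+4 = 7 ballots, Sigma on 16. Sigma wins 16–7.
Delta vs Tau: Delta preferred on 3+3+1+5 = 12 ballots; Delta wins 12–11.
Delta vs Sigma: Delta preferred on 3+4+1+5 = 13 ballots; Delta wins 13–10.
Tau vs Sigma: Tau, 15–8.
Each project has at least one pairwise win (Zeta beats Delta; Delta beats Tau; Tau beats Sigma; Sigma beats Zeta) — no Condorcet loser.

none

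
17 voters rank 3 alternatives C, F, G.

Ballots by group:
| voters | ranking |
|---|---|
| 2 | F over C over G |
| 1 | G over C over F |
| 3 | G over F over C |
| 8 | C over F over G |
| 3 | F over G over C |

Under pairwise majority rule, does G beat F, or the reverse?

F

Ballots ranking G above F: 1 + 3 = 4.
Ballots ranking F above G: 17 − 4 = 13.
F wins the head-to-head 13–4.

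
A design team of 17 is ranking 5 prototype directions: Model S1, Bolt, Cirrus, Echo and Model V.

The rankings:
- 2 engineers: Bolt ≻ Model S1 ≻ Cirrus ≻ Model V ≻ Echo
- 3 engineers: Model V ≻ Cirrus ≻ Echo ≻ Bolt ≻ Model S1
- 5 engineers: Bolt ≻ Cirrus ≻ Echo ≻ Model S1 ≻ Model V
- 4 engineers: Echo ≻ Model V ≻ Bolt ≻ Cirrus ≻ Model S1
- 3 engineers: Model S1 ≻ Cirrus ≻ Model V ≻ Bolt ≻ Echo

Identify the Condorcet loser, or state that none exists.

none

Head-to-head results (17 engineers):
Model S1 vs Bolt: Bolt wins 14–3.
Model S1 vs Cirrus: 2+3 = 5 for Model S1, 12 for Cirrus — Cirrus by 12–5.
Model S1 vs Echo: 5 to 12, Echo.
Model S1 vs Model V: Model S1 preferred on 2+5+3 = 10 ballots; Model S1 wins 10–7.
Bolt vs Cirrus: 2+5+4 = 11 for Bolt, 6 for Cirrus — Bolt by 11–6.
Bolt vs Echo: 2+5+3 = 10 for Bolt, 7 for Echo — Bolt by 10–7.
Bolt vs Model V: Bolt preferred on 2+5 = 7 ballots; Model V wins 10–7.
Cirrus vs Echo: Cirrus preferred on 2+3+5+3 = 13 ballots; Cirrus wins 13–4.
Cirrus vs Model V: 2+5+3 = 10 for Cirrus, 7 for Model V — Cirrus by 10–7.
Echo vs Model V: Echo preferred on 5+4 = 9 ballots; Echo wins 9–8.
No design is winless: Model S1 beats Model V; Bolt beats Model S1; Cirrus beats Model S1; Echo beats Model S1; Model V beats Bolt. There is no Condorcet loser.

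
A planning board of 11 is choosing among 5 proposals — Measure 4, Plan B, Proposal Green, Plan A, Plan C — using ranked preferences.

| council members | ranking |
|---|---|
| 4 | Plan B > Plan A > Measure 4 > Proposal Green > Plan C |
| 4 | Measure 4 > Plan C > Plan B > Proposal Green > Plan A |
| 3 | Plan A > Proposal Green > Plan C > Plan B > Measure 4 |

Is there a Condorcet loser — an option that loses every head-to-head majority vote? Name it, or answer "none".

Head-to-head results (11 council members):
Measure 4 vs Plan B: 4 to 7, Plan B.
Measure 4 vs Proposal Green: Measure 4, 8–3.
Measure 4 vs Plan A: Plan A, 7–4.
Measure 4–Plan C: Measure 4 8–3.
Plan B vs Proposal Green: 4+4 = 8 for Plan B, 3 for Proposal Green — Plan B by 8–3.
Plan B vs Plan A: Plan B wins 8–3.
Plan B vs Plan C: Plan B is ranked higher on 4 ballots, Plan C on 7. Plan C wins 7–4.
Proposal Green vs Plan A: Proposal Green is ranked higher on 4 ballots, Plan A on 7. Plan A wins 7–4.
Proposal Green vs Plan C: 4+3 = 7 for Proposal Green, 4 for Plan C — Proposal Green by 7–4.
Plan A vs Plan C: 7 to 4, Plan A.
No option is winless: Measure 4 beats Proposal Green; Plan B beats Measure 4; Proposal Green beats Plan C; Plan A beats Measure 4; Plan C beats Plan B. There is no Condorcet loser.

none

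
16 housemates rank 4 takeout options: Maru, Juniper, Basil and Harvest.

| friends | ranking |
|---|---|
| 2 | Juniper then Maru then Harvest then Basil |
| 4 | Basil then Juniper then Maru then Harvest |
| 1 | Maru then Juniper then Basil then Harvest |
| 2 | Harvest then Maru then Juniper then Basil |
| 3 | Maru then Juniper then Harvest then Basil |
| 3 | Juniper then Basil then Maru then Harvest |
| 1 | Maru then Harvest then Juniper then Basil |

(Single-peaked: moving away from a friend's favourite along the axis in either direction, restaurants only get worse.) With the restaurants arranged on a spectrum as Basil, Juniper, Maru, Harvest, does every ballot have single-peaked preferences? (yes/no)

yes

Axis positions: Basil=1, Juniper=2, Maru=3, Harvest=4.
Faction 1 (peak Juniper at position 2): ranking walks positions 2-3-4-1, expanding outward from the peak — single-peaked.
Faction 2 (peak Basil at position 1): ranking walks positions 1-2-3-4, expanding outward from the peak — single-peaked.
Faction 3 (peak Maru at position 3): ranking walks positions 3-2-1-4, expanding outward from the peak — single-peaked.
Faction 4 (peak Harvest at position 4): ranking walks positions 4-3-2-1, expanding outward from the peak — single-peaked.
Faction 5 (peak Maru at position 3): ranking walks positions 3-2-4-1, expanding outward from the peak — single-peaked.
Faction 6 (peak Juniper at position 2): ranking walks positions 2-1-3-4, expanding outward from the peak — single-peaked.
Faction 7 (peak Maru at position 3): ranking walks positions 3-4-2-1, expanding outward from the peak — single-peaked.
Every ranking is single-peaked on this axis.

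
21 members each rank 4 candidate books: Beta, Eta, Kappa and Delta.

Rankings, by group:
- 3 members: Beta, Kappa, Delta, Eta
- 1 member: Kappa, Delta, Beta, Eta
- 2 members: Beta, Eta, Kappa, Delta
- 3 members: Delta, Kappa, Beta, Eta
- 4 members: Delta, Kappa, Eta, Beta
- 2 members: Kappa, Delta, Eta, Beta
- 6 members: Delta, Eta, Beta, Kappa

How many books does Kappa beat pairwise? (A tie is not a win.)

1

Kappa against each rival (21 members):
Kappa–Beta: Beta 11–10.
Kappa vs Eta: Kappa preferred on 3+1+3+4+2 = 13 ballots; Kappa wins 13–8.
Kappa vs Delta: Kappa preferred on 3+1+2+2 = 8 ballots; Delta wins 13–8.
Kappa beats Eta; loses to Beta, Delta — 1 pairwise win.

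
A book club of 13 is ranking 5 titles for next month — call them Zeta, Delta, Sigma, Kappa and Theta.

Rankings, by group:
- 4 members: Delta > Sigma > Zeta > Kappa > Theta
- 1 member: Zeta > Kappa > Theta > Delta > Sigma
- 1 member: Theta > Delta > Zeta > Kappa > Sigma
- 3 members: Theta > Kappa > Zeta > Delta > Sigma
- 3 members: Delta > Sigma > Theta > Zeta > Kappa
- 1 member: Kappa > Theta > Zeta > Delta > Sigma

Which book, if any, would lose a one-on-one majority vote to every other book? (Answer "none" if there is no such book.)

Pairwise majorities:
Zeta vs Delta: Zeta preferred on 1+3+1 = 5 ballots; Delta wins 8–5.
Zeta vs Sigma: Zeta is ranked higher on 1+1+3+1 = 6 ballots, Sigma on 7. Sigma wins 7–6.
Zeta vs Kappa: 4+1+1+3 = 9 for Zeta, 4 for Kappa — Zeta by 9–4.
Zeta vs Theta: Zeta is ranked higher on 4+1 = 5 ballots, Theta on 8. Theta wins 8–5.
Delta vs Sigma: 4+1+1+3+3+1 = 13 for Delta, 0 for Sigma — Delta by 13–0.
Delta vs Kappa: Delta wins 8–5.
Delta–Theta: Delta 7–6.
Sigma vs Kappa: 7 to 6, Sigma.
Sigma vs Theta: Sigma wins 7–6.
Kappa vs Theta: Theta, 7–6.
Kappa is beaten in every head-to-head and is the Condorcet loser.

Kappa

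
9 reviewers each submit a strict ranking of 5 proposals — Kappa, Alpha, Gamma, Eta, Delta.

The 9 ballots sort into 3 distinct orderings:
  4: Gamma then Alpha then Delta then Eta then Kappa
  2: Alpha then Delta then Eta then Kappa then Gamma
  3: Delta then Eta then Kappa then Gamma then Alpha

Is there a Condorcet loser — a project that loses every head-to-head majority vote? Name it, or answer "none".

none

Pairwise majorities:
Kappa vs Alpha: Kappa preferred on 3 ballots; Alpha wins 6–3.
Kappa–Gamma: Kappa 5–4.
Kappa vs Eta: 0 to 9, Eta.
Kappa vs Delta: Kappa preferred on 0 ballots; Delta wins 9–0.
Alpha vs Gamma: Alpha is ranked higher on 2 ballots, Gamma on 7. Gamma wins 7–2.
Alpha vs Eta: 6 to 3, Alpha.
Alpha–Delta: Alpha 6–3.
Gamma vs Eta: 4 to 5, Eta.
Gamma vs Delta: Gamma is ranked higher on 4 ballots, Delta on 5. Delta wins 5–4.
Eta vs Delta: 0 for Eta, 9 for Delta — Delta by 9–0.
Every project wins at least one matchup (Kappa beats Gamma; Alpha beats Kappa; Gamma beats Alpha; Eta beats Kappa; Delta beats Kappa), so there is no Condorcet loser.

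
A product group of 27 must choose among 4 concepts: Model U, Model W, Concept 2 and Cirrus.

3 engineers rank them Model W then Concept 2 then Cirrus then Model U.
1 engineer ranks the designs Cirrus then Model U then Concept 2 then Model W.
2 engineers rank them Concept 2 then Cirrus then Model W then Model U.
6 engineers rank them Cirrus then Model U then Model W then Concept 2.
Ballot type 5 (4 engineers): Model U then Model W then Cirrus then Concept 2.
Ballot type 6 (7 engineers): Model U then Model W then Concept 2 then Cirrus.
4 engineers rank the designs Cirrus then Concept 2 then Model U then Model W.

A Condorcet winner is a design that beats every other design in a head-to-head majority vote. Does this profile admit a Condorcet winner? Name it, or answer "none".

Head-to-head results (27 engineers):
Model U vs Model W: Model U preferred on 1+6+4+7+4 = 22 ballots; Model U wins 22–5.
Model U vs Concept 2: 1+6+4+7 = 18 for Model U, 9 for Concept 2 — Model U by 18–9.
Model U vs Cirrus: 4+7 = 11 for Model U, 16 for Cirrus — Cirrus by 16–11.
Model W vs Concept 2: 3+6+4+7 = 20 for Model W, 7 for Concept 2 — Model W by 20–7.
Model W vs Cirrus: Model W, 14–13.
Concept 2 vs Cirrus: 12 to 15, Cirrus.
Every design loses at least once (Model U loses to Cirrus; Model W loses to Model U; Concept 2 loses to Model U; Cirrus loses to Model W). The majority relation contains the cycle Model U > Model W > Cirrus > Model U, so there is no Condorcet winner.

none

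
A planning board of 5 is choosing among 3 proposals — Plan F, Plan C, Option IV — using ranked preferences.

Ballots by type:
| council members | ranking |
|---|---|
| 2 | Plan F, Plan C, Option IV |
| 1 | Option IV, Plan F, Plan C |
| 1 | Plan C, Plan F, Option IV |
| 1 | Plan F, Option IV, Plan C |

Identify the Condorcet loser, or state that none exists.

Option IV

Pairwise majorities:
Plan F vs Plan C: 2+1+1 = 4 for Plan F, 1 for Plan C — Plan F by 4–1.
Plan F vs Option IV: 4 to 1, Plan F.
Plan C vs Option IV: Plan C is ranked higher on 2+1 = 3 ballots, Option IV on 2. Plan C wins 3–2.
Only Option IV has no wins; Option IV is the Condorcet loser.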